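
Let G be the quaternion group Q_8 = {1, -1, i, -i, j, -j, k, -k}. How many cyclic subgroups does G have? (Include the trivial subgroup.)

5

Group the elements of G by the cyclic subgroup they generate; each cyclic subgroup of order d accounts for φ(d) elements.
Cyclic subgroups by order — order 1: 1; order 2: 1; order 4: 3.
Total: 5.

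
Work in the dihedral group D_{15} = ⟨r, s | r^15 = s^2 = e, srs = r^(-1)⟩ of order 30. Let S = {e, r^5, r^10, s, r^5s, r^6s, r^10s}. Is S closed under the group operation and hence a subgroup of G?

No

|S| = 7 does not divide |G| = 30, so by Lagrange S is not a subgroup.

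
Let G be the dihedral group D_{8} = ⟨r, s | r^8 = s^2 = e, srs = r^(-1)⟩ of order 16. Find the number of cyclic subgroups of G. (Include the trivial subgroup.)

12

A cyclic subgroup of order d is generated by each of its φ(d) elements of order d, so the cyclic subgroups of order d number (#elements of order d)/φ(d).
Cyclic subgroups by order — order 1: 1; order 2: 9; order 4: 1; order 8: 1.
Total: 12.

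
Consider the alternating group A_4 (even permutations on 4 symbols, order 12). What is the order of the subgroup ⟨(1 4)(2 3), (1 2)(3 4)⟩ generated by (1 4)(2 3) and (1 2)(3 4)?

4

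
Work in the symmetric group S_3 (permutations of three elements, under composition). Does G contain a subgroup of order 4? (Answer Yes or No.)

No

4 does not divide |G| = 6, so by Lagrange no subgroup of order 4 exists.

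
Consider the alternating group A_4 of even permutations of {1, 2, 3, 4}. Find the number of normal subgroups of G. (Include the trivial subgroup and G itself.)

G has 10 subgroups. Checking conjugation-invariance by order — order 1: 1/1 normal; order 2: 0/3 normal; order 3: 0/4 normal; order 4: 1/1 normal; order 12: 1/1 normal.
Total normal subgroups: 3.

3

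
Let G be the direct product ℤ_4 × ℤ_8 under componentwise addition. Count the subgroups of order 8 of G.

7

|G| = 32 and 8 | 32, so subgroups of order 8 are possible by Lagrange.
The subgroups of order 8 are: {(0,0), (0,1), (0,2), (0,3), (0,4), (0,5), (0,6), (0,7)}; {(0,0), (0,2), (0,4), (0,6), (2,0), (2,2), (2,4), (2,6)}; {(0,0), (0,2), (0,4), (0,6), (2,1), (2,3), (2,5), (2,7)}; {(0,0), (0,4), (1,0), (1,4), (2,0), (2,4), (3,0), (3,4)}; … (7 in all).
So G has 7 subgroups of order 8.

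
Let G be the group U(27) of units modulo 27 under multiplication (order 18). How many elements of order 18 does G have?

6

The elements of order 18 are: 2, 5, 11, 14, 20, 23.
That's 6.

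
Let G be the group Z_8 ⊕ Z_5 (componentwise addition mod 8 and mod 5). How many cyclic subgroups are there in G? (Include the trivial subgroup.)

A cyclic subgroup of order d is generated by each of its φ(d) elements of order d, so the cyclic subgroups of order d number (#elements of order d)/φ(d).
Cyclic subgroups by order — order 1: 1; order 2: 1; order 4: 1; order 5: 1; order 8: 1; order 10: 1; order 20: 1; order 40: 1.
Total: 8.

8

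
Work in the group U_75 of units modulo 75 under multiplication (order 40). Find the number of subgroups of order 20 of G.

|G| = 40 and 20 | 40, so subgroups of order 20 are possible by Lagrange.
The subgroups of order 20 are: {1, 4, 11, 14, 16, 19, 26, 29, 31, 34, 41, 44, 46, 49, 56, 59, 61, 64, 71, 74}; {1, 4, 7, 13, 16, 19, 22, 28, 31, 34, 37, 43, 46, 49, 52, 58, 61, 64, 67, 73}; {1, 2, 4, 8, 16, 17, 19, 23, 31, 32, 34, 38, 46, 47, 49, 53, 61, 62, 64, 68}.
So G has 3 subgroups of order 20.

3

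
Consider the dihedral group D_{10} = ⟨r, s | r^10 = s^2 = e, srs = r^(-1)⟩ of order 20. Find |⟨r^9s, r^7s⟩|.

10

|⟨r^9s⟩| = 2 and |⟨r^7s⟩| = 2, so |H| is a multiple of lcm(2, 2) = 2 and divides |G| = 20.
Closing under the operation: H = {e, r^2, r^4, r^6, r^8, rs, r^3s, r^5s, r^7s, r^9s}, so |H| = 10.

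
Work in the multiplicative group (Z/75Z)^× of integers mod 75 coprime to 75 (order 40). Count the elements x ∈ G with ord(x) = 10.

Enumerating element orders in G gives 12 elements of order 10.

12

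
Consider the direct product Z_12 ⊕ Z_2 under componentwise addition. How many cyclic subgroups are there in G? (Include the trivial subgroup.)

12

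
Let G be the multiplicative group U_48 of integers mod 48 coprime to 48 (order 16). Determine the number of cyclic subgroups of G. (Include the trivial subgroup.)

12

Group the elements of G by the cyclic subgroup they generate; each cyclic subgroup of order d accounts for φ(d) elements.
Cyclic subgroups by order — order 1: 1; order 2: 7; order 4: 4.
Total: 12.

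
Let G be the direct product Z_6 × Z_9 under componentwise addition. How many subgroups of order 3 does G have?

|G| = 54 and 3 | 54, so subgroups of order 3 are possible by Lagrange.
The subgroups of order 3 are: {(0,0), (0,3), (0,6)}; {(0,0), (2,0), (4,0)}; {(0,0), (2,3), (4,6)}; {(0,0), (2,6), (4,3)}.
So G has 4 subgroups of order 3.

4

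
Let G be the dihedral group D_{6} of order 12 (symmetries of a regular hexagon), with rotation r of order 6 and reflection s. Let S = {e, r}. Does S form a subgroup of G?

r ∈ S but its inverse r^5 ∉ S, so S is not a subgroup.

No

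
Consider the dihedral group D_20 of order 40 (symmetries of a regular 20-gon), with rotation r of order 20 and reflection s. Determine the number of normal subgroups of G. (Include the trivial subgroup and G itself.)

G has 48 subgroups. Checking conjugation-invariance by order — order 1: 1/1 normal; order 2: 1/21 normal; order 4: 1/11 normal; order 5: 1/1 normal; order 8: 0/5 normal; order 10: 1/5 normal; order 20: 3/3 normal; order 40: 1/1 normal.
Total normal subgroups: 9.

9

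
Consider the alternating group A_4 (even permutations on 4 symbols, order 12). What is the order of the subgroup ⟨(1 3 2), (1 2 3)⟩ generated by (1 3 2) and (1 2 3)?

3

|⟨(1 3 2)⟩| = 3 and |⟨(1 2 3)⟩| = 3, so |H| is a multiple of lcm(3, 3) = 3 and divides |G| = 12.
Closing under the operation: H = {e, (1 2 3), (1 3 2)}, so |H| = 3.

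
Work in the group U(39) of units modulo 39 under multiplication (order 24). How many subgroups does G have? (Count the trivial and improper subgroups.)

|G| = 24, so by Lagrange every subgroup order divides 24. Divisors: 1, 2, 3, 4, 6, 8, 12, 24.
Subgroups by order — order 1: 1; order 2: 3; order 3: 1; order 4: 3; order 6: 3; order 8: 1; order 12: 3; order 24: 1.
Total: 1 + 3 + 1 + 3 + 3 + 1 + 3 + 1 = 16.

16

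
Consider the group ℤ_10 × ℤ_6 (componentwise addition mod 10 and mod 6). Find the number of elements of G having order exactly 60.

0

An element (a,b) has order lcm(ord(a), ord(b)); count pairs with lcm equal to 60.
Enumerating gives 0 such elements.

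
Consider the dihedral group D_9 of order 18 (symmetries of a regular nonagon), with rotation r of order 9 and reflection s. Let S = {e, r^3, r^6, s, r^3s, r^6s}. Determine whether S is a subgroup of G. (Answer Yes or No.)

|S| = 6 divides |G| = 18, consistent with Lagrange.
S contains the identity, every element's inverse is in S, and S is closed under ·: it is a subgroup.

Yes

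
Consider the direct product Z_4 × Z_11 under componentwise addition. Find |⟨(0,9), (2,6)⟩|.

22

|⟨(0,9)⟩| = 11 and |⟨(2,6)⟩| = 22, so |H| is a multiple of lcm(11, 22) = 22 and divides |G| = 44.
Closing under the operation: H = {(0,0), (0,1), (0,2), (0,3), (0,4), (0,5), (0,6), (0,7), (0,8), (0,9), (0,10), (2,0), (2,1), (2,2), (2,3), (2,4), (2,5), (2,6), (2,7), (2,8), (2,9), (2,10)}, so |H| = 22.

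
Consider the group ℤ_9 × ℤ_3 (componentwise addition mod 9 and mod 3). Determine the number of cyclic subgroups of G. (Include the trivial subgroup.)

8

Group the elements of G by the cyclic subgroup they generate; each cyclic subgroup of order d accounts for φ(d) elements.
Cyclic subgroups by order — order 1: 1; order 3: 4; order 9: 3.
Total: 8.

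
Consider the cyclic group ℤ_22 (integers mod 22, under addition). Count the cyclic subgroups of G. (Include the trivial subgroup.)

Each element a generates a cyclic subgroup ⟨a⟩; distinct elements may generate the same one (a cyclic group of order d has φ(d) generators).
Cyclic subgroups by order — order 1: 1; order 2: 1; order 11: 1; order 22: 1.
Total: 4.

4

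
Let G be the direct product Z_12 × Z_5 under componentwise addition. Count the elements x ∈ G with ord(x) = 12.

An element (a,b) has order lcm(ord(a), ord(b)); count pairs with lcm equal to 12.
Enumerating gives 4 such elements.

4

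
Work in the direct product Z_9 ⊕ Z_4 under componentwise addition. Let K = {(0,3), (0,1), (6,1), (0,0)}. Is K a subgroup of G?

(6,1) ∈ K but its inverse (3,3) ∉ K, so K is not a subgroup.

No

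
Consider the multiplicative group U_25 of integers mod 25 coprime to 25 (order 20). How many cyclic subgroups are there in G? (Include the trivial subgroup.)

6

Group the elements of G by the cyclic subgroup they generate; each cyclic subgroup of order d accounts for φ(d) elements.
Cyclic subgroups by order — order 1: 1; order 2: 1; order 4: 1; order 5: 1; order 10: 1; order 20: 1.
Total: 6.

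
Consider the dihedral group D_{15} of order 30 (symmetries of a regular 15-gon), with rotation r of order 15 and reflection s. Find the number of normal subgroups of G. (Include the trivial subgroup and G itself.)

G has 28 subgroups. Checking conjugation-invariance by order — order 1: 1/1 normal; order 2: 0/15 normal; order 3: 1/1 normal; order 5: 1/1 normal; order 6: 0/5 normal; order 10: 0/3 normal; order 15: 1/1 normal; order 30: 1/1 normal.
Total normal subgroups: 5.

5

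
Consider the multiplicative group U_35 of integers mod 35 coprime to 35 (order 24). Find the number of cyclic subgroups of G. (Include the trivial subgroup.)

12

Each element a generates a cyclic subgroup ⟨a⟩; distinct elements may generate the same one (a cyclic group of order d has φ(d) generators).
Cyclic subgroups by order — order 1: 1; order 2: 3; order 3: 1; order 4: 2; order 6: 3; order 12: 2.
Total: 12.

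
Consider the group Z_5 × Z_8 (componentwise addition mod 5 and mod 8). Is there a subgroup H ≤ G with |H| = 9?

No

9 does not divide |G| = 40, so by Lagrange no subgroup of order 9 exists.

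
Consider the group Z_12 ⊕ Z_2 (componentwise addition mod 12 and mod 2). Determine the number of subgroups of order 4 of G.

|G| = 24 and 4 | 24, so subgroups of order 4 are possible by Lagrange.
The subgroups of order 4 are: {(0,0), (0,1), (6,0), (6,1)}; {(0,0), (3,0), (6,0), (9,0)}; {(0,0), (3,1), (6,0), (9,1)}.
So G has 3 subgroups of order 4.

3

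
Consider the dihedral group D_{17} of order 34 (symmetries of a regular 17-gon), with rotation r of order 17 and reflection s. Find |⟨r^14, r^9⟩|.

17

|⟨r^14⟩| = 17 and |⟨r^9⟩| = 17, so |H| is a multiple of lcm(17, 17) = 17 and divides |G| = 34.
Closing under the operation: H = {e, r, r^2, r^3, r^4, r^5, r^6, r^7, r^8, r^9, r^10, r^11, r^12, r^13, r^14, r^15, r^16}, so |H| = 17.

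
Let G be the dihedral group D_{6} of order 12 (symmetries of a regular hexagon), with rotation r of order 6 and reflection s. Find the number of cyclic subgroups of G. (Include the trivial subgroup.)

Group the elements of G by the cyclic subgroup they generate; each cyclic subgroup of order d accounts for φ(d) elements.
Cyclic subgroups by order — order 1: 1; order 2: 7; order 3: 1; order 6: 1.
Total: 10.

10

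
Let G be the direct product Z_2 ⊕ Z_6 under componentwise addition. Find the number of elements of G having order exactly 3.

An element (a,b) has order lcm(ord(a), ord(b)); count pairs with lcm equal to 3.
Enumerating gives 2 such elements.

2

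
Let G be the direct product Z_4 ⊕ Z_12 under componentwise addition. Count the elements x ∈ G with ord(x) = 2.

An element (a,b) has order lcm(ord(a), ord(b)); count pairs with lcm equal to 2.
Enumerating gives 3 such elements.

3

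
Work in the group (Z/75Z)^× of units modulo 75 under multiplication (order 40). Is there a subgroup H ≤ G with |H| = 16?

16 does not divide |G| = 40, so by Lagrange no subgroup of order 16 exists.

No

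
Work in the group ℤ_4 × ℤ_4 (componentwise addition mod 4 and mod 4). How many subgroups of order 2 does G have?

3

|G| = 16 and 2 | 16, so subgroups of order 2 are possible by Lagrange.
The subgroups of order 2 are: {(0,0), (0,2)}; {(0,0), (2,0)}; {(0,0), (2,2)}.
So G has 3 subgroups of order 2.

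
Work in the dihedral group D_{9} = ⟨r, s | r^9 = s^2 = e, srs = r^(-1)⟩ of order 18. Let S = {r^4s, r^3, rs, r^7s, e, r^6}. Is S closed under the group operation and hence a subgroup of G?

Yes

|S| = 6 divides |G| = 18, consistent with Lagrange.
S contains the identity, every element's inverse is in S, and S is closed under ·: it is a subgroup.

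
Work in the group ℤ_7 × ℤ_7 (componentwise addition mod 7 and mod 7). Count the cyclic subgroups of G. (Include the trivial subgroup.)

9

Group the elements of G by the cyclic subgroup they generate; each cyclic subgroup of order d accounts for φ(d) elements.
Cyclic subgroups by order — order 1: 1; order 7: 8.
Total: 9.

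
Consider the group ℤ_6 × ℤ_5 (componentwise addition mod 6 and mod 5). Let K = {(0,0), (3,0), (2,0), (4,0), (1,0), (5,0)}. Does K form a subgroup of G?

Yes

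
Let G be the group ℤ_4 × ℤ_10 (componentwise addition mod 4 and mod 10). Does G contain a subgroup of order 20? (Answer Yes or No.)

Yes

20 | 40. A subgroup of order 20 is {(0,0), (0,1), (0,2), (0,3), (0,4), (0,5), (0,6), (0,7), (0,8), (0,9), (2,0), (2,1), (2,2), (2,3), (2,4), (2,5), (2,6), (2,7), (2,8), (2,9)}.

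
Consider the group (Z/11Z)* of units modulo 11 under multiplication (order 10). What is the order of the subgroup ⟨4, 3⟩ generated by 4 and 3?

|⟨4⟩| = 5 and |⟨3⟩| = 5, so |H| is a multiple of lcm(5, 5) = 5 and divides |G| = 10.
Closing under the operation: H = {1, 3, 4, 5, 9}, so |H| = 5.

5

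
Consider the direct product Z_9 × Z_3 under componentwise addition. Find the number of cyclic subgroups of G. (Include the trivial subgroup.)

8

Each element a generates a cyclic subgroup ⟨a⟩; distinct elements may generate the same one (a cyclic group of order d has φ(d) generators).
Cyclic subgroups by order — order 1: 1; order 3: 4; order 9: 3.
Total: 8.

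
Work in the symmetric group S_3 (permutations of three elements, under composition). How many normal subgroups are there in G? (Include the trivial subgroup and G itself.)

3

G has 6 subgroups. Checking conjugation-invariance by order — order 1: 1/1 normal; order 2: 0/3 normal; order 3: 1/1 normal; order 6: 1/1 normal.
Total normal subgroups: 3.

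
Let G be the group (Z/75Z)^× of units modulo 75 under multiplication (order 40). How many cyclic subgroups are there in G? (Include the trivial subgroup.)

A cyclic subgroup of order d is generated by each of its φ(d) elements of order d, so the cyclic subgroups of order d number (#elements of order d)/φ(d).
Cyclic subgroups by order — order 1: 1; order 2: 3; order 4: 2; order 5: 1; order 10: 3; order 20: 2.
Total: 12.

12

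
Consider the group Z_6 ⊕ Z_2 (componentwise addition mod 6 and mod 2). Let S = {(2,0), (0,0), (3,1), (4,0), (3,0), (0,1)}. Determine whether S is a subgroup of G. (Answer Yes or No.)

No

Closure fails: (0,1) + (4,0) = (4,1) ∉ S. So S is not a subgroup.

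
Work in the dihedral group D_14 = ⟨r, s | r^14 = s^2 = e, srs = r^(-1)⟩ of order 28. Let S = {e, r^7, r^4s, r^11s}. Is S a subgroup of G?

|S| = 4 divides |G| = 28, consistent with Lagrange.
S contains the identity, every element's inverse is in S, and S is closed under ·: it is a subgroup.

Yes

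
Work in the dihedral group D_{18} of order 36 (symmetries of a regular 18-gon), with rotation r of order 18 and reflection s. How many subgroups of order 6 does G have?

7

|G| = 36 and 6 | 36, so subgroups of order 6 are possible by Lagrange.
The subgroups of order 6 are: {e, r^6, r^12, r^4s, r^10s, r^16s}; {e, r^6, r^12, r^5s, r^11s, r^17s}; {e, r^6, r^12, s, r^6s, r^12s}; {e, r^6, r^12, rs, r^7s, r^13s}; … (7 in all).
So G has 7 subgroups of order 6.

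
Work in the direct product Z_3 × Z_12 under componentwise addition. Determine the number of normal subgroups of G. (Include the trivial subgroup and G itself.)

G is abelian, so every subgroup is normal.
G has 18 subgroups in total, hence 18 normal subgroups.

18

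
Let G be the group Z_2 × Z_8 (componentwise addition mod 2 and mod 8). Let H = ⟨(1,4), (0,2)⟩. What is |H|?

8

|⟨(1,4)⟩| = 2 and |⟨(0,2)⟩| = 4, so |H| is a multiple of lcm(2, 4) = 4 and divides |G| = 16.
Closing under the operation: H = {(0,0), (0,2), (0,4), (0,6), (1,0), (1,2), (1,4), (1,6)}, so |H| = 8.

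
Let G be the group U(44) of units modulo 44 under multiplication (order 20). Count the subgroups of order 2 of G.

3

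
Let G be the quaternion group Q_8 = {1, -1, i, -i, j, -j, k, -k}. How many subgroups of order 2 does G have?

|G| = 8 and 2 | 8, so subgroups of order 2 are possible by Lagrange.
The subgroups of order 2 are: {1, -1}.
So G has 1 subgroup of order 2.

1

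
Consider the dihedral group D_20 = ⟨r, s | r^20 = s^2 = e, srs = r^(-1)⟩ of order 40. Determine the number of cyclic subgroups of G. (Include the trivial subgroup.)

26

A cyclic subgroup of order d is generated by each of its φ(d) elements of order d, so the cyclic subgroups of order d number (#elements of order d)/φ(d).
Cyclic subgroups by order — order 1: 1; order 2: 21; order 4: 1; order 5: 1; order 10: 1; order 20: 1.
Total: 26.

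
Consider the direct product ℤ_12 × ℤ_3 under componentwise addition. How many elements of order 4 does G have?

An element (a,b) has order lcm(ord(a), ord(b)); count pairs with lcm equal to 4.
Enumerating gives 2 such elements.

2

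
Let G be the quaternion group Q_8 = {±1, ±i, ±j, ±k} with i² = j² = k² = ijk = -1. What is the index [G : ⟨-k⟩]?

|⟨-k⟩| = 4 and |G| = 8.
By Lagrange, [G : H] = |G|/|H| = 8/4 = 2.

2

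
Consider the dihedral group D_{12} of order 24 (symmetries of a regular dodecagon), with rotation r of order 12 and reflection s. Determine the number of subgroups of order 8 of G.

3

|G| = 24 and 8 | 24, so subgroups of order 8 are possible by Lagrange.
The subgroups of order 8 are: {e, r^3, r^6, r^9, rs, r^4s, r^7s, r^10s}; {e, r^3, r^6, r^9, r^2s, r^5s, r^8s, r^11s}; {e, r^3, r^6, r^9, s, r^3s, r^6s, r^9s}.
So G has 3 subgroups of order 8.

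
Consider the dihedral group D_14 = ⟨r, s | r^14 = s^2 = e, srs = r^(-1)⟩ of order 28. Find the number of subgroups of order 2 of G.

15

|G| = 28 and 2 | 28, so subgroups of order 2 are possible by Lagrange.
The subgroups of order 2 are: {e, r^10s}; {e, r^11s}; {e, r^12s}; {e, r^13s}; … (15 in all).
So G has 15 subgroups of order 2.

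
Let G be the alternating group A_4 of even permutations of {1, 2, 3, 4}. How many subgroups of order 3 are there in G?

|G| = 12 and 3 | 12, so subgroups of order 3 are possible by Lagrange.
The subgroups of order 3 are: {e, (1 2 3), (1 3 2)}; {e, (1 2 4), (1 4 2)}; {e, (1 3 4), (1 4 3)}; {e, (2 3 4), (2 4 3)}.
So G has 4 subgroups of order 3.

4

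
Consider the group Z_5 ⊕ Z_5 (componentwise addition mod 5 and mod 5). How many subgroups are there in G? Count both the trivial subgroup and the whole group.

|G| = 25, so by Lagrange every subgroup order divides 25. Divisors: 1, 5, 25.
Subgroups by order — order 1: 1; order 5: 6; order 25: 1.
Total: 1 + 6 + 1 = 8.

8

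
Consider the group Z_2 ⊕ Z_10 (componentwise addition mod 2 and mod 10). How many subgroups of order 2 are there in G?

|G| = 20 and 2 | 20, so subgroups of order 2 are possible by Lagrange.
The subgroups of order 2 are: {(0,0), (0,5)}; {(0,0), (1,0)}; {(0,0), (1,5)}.
So G has 3 subgroups of order 2.

3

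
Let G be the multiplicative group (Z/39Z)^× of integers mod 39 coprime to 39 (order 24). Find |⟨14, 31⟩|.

8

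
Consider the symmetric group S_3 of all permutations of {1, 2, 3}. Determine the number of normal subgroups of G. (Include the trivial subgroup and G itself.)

3

G has 6 subgroups. Checking conjugation-invariance by order — order 1: 1/1 normal; order 2: 0/3 normal; order 3: 1/1 normal; order 6: 1/1 normal.
Total normal subgroups: 3.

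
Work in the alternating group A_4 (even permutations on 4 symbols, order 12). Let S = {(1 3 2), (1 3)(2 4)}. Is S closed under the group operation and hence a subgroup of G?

The identity e ∉ S, so S is not a subgroup.

No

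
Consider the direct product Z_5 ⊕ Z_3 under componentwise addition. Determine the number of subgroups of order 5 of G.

1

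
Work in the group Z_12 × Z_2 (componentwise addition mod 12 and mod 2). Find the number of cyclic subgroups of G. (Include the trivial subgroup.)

12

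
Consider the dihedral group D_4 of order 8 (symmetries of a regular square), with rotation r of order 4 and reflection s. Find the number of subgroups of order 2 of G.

|G| = 8 and 2 | 8, so subgroups of order 2 are possible by Lagrange.
The subgroups of order 2 are: {e, r^2}; {e, r^2s}; {e, r^3s}; {e, rs}; … (5 in all).
So G has 5 subgroups of order 2.

5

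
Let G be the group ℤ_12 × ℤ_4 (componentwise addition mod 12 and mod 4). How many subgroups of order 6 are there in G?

3

|G| = 48 and 6 | 48, so subgroups of order 6 are possible by Lagrange.
The subgroups of order 6 are: {(0,0), (0,2), (4,0), (4,2), (8,0), (8,2)}; {(0,0), (2,0), (4,0), (6,0), (8,0), (10,0)}; {(0,0), (2,2), (4,0), (6,2), (8,0), (10,2)}.
So G has 3 subgroups of order 6.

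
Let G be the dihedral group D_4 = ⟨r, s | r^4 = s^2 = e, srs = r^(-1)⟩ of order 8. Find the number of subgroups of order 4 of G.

3

|G| = 8 and 4 | 8, so subgroups of order 4 are possible by Lagrange.
The subgroups of order 4 are: {e, r, r^2, r^3}; {e, r^2, s, r^2s}; {e, r^2, rs, r^3s}.
So G has 3 subgroups of order 4.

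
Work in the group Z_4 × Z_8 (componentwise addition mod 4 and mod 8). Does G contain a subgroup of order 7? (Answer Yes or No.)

No

7 does not divide |G| = 32, so by Lagrange no subgroup of order 7 exists.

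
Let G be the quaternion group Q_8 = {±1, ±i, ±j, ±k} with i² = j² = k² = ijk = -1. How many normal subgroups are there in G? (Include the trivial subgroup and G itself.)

6

G has 6 subgroups. Checking conjugation-invariance by order — order 1: 1/1 normal; order 2: 1/1 normal; order 4: 3/3 normal; order 8: 1/1 normal.
Total normal subgroups: 6.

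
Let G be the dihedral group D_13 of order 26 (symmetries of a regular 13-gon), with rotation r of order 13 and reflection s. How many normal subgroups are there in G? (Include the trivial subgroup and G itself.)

G has 16 subgroups. Checking conjugation-invariance by order — order 1: 1/1 normal; order 2: 0/13 normal; order 13: 1/1 normal; order 26: 1/1 normal.
Total normal subgroups: 3.

3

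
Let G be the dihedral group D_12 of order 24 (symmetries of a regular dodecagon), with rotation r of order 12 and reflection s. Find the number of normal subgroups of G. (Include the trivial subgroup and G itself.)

9

G has 34 subgroups. Checking conjugation-invariance by order — order 1: 1/1 normal; order 2: 1/13 normal; order 3: 1/1 normal; order 4: 1/7 normal; order 6: 1/5 normal; order 8: 0/3 normal; order 12: 3/3 normal; order 24: 1/1 normal.
Total normal subgroups: 9.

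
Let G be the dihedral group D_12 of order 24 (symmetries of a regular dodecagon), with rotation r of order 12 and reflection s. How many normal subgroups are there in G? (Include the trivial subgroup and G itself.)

9

G has 34 subgroups. Checking conjugation-invariance by order — order 1: 1/1 normal; order 2: 1/13 normal; order 3: 1/1 normal; order 4: 1/7 normal; order 6: 1/5 normal; order 8: 0/3 normal; order 12: 3/3 normal; order 24: 1/1 normal.
Total normal subgroups: 9.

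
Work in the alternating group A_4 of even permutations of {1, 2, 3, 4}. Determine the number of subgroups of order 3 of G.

4

|G| = 12 and 3 | 12, so subgroups of order 3 are possible by Lagrange.
The subgroups of order 3 are: {e, (1 2 3), (1 3 2)}; {e, (1 2 4), (1 4 2)}; {e, (1 3 4), (1 4 3)}; {e, (2 3 4), (2 4 3)}.
So G has 4 subgroups of order 3.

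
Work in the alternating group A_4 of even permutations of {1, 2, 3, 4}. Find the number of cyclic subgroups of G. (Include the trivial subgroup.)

8

Group the elements of G by the cyclic subgroup they generate; each cyclic subgroup of order d accounts for φ(d) elements.
Cyclic subgroups by order — order 1: 1; order 2: 3; order 3: 4.
Total: 8.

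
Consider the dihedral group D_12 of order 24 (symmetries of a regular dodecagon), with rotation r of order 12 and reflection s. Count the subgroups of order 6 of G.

|G| = 24 and 6 | 24, so subgroups of order 6 are possible by Lagrange.
The subgroups of order 6 are: {e, r^2, r^4, r^6, r^8, r^10}; {e, r^4, r^8, r^2s, r^6s, r^10s}; {e, r^4, r^8, r^3s, r^7s, r^11s}; {e, r^4, r^8, s, r^4s, r^8s}; … (5 in all).
So G has 5 subgroups of order 6.

5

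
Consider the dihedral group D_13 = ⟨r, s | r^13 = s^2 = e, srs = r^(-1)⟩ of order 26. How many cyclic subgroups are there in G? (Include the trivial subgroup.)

Each element a generates a cyclic subgroup ⟨a⟩; distinct elements may generate the same one (a cyclic group of order d has φ(d) generators).
Cyclic subgroups by order — order 1: 1; order 2: 13; order 13: 1.
Total: 15.

15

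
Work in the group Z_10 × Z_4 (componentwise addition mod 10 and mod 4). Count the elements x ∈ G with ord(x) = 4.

4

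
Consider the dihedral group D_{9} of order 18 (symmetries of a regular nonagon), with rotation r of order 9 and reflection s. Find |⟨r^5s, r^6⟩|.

6

|⟨r^5s⟩| = 2 and |⟨r^6⟩| = 3, so |H| is a multiple of lcm(2, 3) = 6 and divides |G| = 18.
Closing under the operation: H = {e, r^3, r^6, r^2s, r^5s, r^8s}, so |H| = 6.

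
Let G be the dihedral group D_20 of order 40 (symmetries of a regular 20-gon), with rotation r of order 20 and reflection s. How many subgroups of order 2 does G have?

|G| = 40 and 2 | 40, so subgroups of order 2 are possible by Lagrange.
The subgroups of order 2 are: {e, r^10}; {e, r^10s}; {e, r^11s}; {e, r^12s}; … (21 in all).
So G has 21 subgroups of order 2.

21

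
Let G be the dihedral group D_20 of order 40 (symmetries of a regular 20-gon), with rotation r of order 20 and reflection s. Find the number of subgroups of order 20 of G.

|G| = 40 and 20 | 40, so subgroups of order 20 are possible by Lagrange.
The subgroups of order 20 are: {e, r, r^2, r^3, r^4, r^5, r^6, r^7, r^8, r^9, r^10, r^11, r^12, r^13, r^14, r^15, r^16, r^17, r^18, r^19}; {e, r^2, r^4, r^6, r^8, r^10, r^12, r^14, r^16, r^18, s, r^2s, r^4s, r^6s, r^8s, r^10s, r^12s, r^14s, r^16s, r^18s}; {e, r^2, r^4, r^6, r^8, r^10, r^12, r^14, r^16, r^18, rs, r^3s, r^5s, r^7s, r^9s, r^11s, r^13s, r^15s, r^17s, r^19s}.
So G has 3 subgroups of order 20.

3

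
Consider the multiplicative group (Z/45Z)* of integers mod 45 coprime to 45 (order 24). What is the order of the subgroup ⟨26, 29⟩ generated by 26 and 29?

|⟨26⟩| = 2 and |⟨29⟩| = 6, so |H| is a multiple of lcm(2, 6) = 6 and divides |G| = 24.
Closing under the operation: H = {1, 4, 11, 14, 16, 19, 26, 29, 31, 34, 41, 44}, so |H| = 12.

12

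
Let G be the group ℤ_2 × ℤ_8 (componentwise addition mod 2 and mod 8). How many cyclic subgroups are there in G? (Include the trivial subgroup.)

8

Group the elements of G by the cyclic subgroup they generate; each cyclic subgroup of order d accounts for φ(d) elements.
Cyclic subgroups by order — order 1: 1; order 2: 3; order 4: 2; order 8: 2.
Total: 8.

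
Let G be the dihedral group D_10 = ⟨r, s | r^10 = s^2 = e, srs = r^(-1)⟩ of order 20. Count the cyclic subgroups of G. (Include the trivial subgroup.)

14

Each element a generates a cyclic subgroup ⟨a⟩; distinct elements may generate the same one (a cyclic group of order d has φ(d) generators).
Cyclic subgroups by order — order 1: 1; order 2: 11; order 5: 1; order 10: 1.
Total: 14.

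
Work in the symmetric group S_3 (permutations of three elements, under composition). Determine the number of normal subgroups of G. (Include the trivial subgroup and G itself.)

G has 6 subgroups. Checking conjugation-invariance by order — order 1: 1/1 normal; order 2: 0/3 normal; order 3: 1/1 normal; order 6: 1/1 normal.
Total normal subgroups: 3.

3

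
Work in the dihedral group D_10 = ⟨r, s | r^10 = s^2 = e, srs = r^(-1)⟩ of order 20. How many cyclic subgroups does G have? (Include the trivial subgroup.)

14

A cyclic subgroup of order d is generated by each of its φ(d) elements of order d, so the cyclic subgroups of order d number (#elements of order d)/φ(d).
Cyclic subgroups by order — order 1: 1; order 2: 11; order 5: 1; order 10: 1.
Total: 14.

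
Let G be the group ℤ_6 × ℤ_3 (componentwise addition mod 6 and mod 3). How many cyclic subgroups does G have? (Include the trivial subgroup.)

10

Each element a generates a cyclic subgroup ⟨a⟩; distinct elements may generate the same one (a cyclic group of order d has φ(d) generators).
Cyclic subgroups by order — order 1: 1; order 2: 1; order 3: 4; order 6: 4.
Total: 10.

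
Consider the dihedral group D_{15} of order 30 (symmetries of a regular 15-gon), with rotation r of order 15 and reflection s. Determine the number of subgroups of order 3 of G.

|G| = 30 and 3 | 30, so subgroups of order 3 are possible by Lagrange.
The subgroups of order 3 are: {e, r^5, r^10}.
So G has 1 subgroup of order 3.

1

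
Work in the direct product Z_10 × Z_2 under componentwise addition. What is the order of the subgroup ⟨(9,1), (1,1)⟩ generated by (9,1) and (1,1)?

|⟨(9,1)⟩| = 10 and |⟨(1,1)⟩| = 10, so |H| is a multiple of lcm(10, 10) = 10 and divides |G| = 20.
Closing under the operation: H = {(0,0), (1,1), (2,0), (3,1), (4,0), (5,1), (6,0), (7,1), (8,0), (9,1)}, so |H| = 10.

10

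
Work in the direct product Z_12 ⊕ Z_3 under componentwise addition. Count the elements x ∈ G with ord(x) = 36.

0

An element (a,b) has order lcm(ord(a), ord(b)); count pairs with lcm equal to 36.
Enumerating gives 0 such elements.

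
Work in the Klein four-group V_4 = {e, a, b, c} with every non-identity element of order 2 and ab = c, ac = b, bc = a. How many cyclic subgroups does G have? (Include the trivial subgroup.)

Group the elements of G by the cyclic subgroup they generate; each cyclic subgroup of order d accounts for φ(d) elements.
Cyclic subgroups by order — order 1: 1; order 2: 3.
Total: 4.

4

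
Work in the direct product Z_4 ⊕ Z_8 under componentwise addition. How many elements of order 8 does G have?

An element (a,b) has order lcm(ord(a), ord(b)); count pairs with lcm equal to 8.
Enumerating gives 16 such elements.

16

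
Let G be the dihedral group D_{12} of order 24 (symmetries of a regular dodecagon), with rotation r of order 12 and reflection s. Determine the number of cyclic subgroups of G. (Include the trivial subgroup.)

Each element a generates a cyclic subgroup ⟨a⟩; distinct elements may generate the same one (a cyclic group of order d has φ(d) generators).
Cyclic subgroups by order — order 1: 1; order 2: 13; order 3: 1; order 4: 1; order 6: 1; order 12: 1.
Total: 18.

18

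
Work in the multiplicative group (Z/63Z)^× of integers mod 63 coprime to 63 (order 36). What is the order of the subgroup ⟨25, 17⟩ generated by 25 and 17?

18

|⟨25⟩| = 3 and |⟨17⟩| = 6, so |H| is a multiple of lcm(3, 6) = 6 and divides |G| = 36.
Closing under the operation: H = {1, 4, 5, 16, 17, 20, 22, 25, 26, 37, 38, 41, 43, 46, 47, 58, 59, 62}, so |H| = 18.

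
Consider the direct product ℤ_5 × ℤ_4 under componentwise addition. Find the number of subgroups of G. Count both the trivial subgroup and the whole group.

6

|G| = 20, so by Lagrange every subgroup order divides 20. Divisors: 1, 2, 4, 5, 10, 20.
Subgroups by order — order 1: 1; order 2: 1; order 4: 1; order 5: 1; order 10: 1; order 20: 1.
Total: 1 + 1 + 1 + 1 + 1 + 1 = 6.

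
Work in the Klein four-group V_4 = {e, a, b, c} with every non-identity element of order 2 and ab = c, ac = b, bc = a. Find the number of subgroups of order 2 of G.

3

|G| = 4 and 2 | 4, so subgroups of order 2 are possible by Lagrange.
The subgroups of order 2 are: {e, a}; {e, b}; {e, c}.
So G has 3 subgroups of order 2.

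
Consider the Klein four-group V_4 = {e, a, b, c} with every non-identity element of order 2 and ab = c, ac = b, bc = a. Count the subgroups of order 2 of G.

3

|G| = 4 and 2 | 4, so subgroups of order 2 are possible by Lagrange.
The subgroups of order 2 are: {e, a}; {e, b}; {e, c}.
So G has 3 subgroups of order 2.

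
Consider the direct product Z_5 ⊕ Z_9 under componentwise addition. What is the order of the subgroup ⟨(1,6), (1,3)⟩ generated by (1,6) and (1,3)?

15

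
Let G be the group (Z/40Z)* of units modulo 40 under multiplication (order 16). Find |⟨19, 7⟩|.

|⟨19⟩| = 2 and |⟨7⟩| = 4, so |H| is a multiple of lcm(2, 4) = 4 and divides |G| = 16.
Closing under the operation: H = {1, 7, 9, 11, 13, 19, 23, 37}, so |H| = 8.

8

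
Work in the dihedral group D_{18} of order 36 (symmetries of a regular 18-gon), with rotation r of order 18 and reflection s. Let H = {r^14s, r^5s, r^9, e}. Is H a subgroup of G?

Yes

|H| = 4 divides |G| = 36, consistent with Lagrange.
H contains the identity, every element's inverse is in H, and H is closed under ·: it is a subgroup.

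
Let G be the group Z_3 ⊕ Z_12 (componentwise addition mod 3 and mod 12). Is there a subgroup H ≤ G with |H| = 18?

Yes

18 | 36. A subgroup of order 18 is {(0,0), (0,2), (0,4), (0,6), (0,8), (0,10), (1,0), (1,2), (1,4), (1,6), (1,8), (1,10), (2,0), (2,2), (2,4), (2,6), (2,8), (2,10)}.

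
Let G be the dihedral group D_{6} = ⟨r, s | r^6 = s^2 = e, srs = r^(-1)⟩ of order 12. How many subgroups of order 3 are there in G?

1

|G| = 12 and 3 | 12, so subgroups of order 3 are possible by Lagrange.
The subgroups of order 3 are: {e, r^2, r^4}.
So G has 1 subgroup of order 3.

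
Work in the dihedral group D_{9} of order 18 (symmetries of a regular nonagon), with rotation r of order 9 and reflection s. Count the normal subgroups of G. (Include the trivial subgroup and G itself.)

4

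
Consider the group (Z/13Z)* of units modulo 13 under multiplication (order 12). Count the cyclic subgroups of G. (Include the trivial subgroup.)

Group the elements of G by the cyclic subgroup they generate; each cyclic subgroup of order d accounts for φ(d) elements.
Cyclic subgroups by order — order 1: 1; order 2: 1; order 3: 1; order 4: 1; order 6: 1; order 12: 1.
Total: 6.

6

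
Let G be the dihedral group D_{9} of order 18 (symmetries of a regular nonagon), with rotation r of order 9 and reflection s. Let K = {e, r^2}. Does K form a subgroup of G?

r^2 ∈ K but its inverse r^7 ∉ K, so K is not a subgroup.

No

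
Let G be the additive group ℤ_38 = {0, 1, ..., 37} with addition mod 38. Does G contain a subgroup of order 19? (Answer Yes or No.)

Yes

19 | 38. A subgroup of order 19 is {0, 2, 4, 6, 8, 10, 12, 14, 16, 18, 20, 22, 24, 26, 28, 30, 32, 34, 36}.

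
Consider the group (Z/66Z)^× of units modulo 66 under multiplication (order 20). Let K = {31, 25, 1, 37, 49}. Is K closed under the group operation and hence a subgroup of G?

|K| = 5 divides |G| = 20, consistent with Lagrange.
K contains the identity, every element's inverse is in K, and K is closed under ·: it is a subgroup.
In fact K = ⟨49⟩.

Yes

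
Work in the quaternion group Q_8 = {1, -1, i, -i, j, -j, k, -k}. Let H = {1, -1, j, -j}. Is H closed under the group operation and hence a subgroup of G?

Yes

|H| = 4 divides |G| = 8, consistent with Lagrange.
H contains the identity, every element's inverse is in H, and H is closed under ·: it is a subgroup.
In fact H = ⟨j⟩.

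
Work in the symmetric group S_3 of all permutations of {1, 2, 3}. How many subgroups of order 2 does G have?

3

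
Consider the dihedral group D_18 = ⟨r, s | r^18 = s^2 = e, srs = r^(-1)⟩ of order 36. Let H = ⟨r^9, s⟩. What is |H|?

|⟨r^9⟩| = 2 and |⟨s⟩| = 2, so |H| is a multiple of lcm(2, 2) = 2 and divides |G| = 36.
Closing under the operation: H = {e, r^9, s, r^9s}, so |H| = 4.

4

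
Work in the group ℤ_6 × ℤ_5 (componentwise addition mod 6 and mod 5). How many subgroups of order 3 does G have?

|G| = 30 and 3 | 30, so subgroups of order 3 are possible by Lagrange.
The subgroups of order 3 are: {(0,0), (2,0), (4,0)}.
So G has 1 subgroup of order 3.

1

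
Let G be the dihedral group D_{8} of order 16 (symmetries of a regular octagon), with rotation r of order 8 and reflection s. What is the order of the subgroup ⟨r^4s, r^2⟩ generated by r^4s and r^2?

8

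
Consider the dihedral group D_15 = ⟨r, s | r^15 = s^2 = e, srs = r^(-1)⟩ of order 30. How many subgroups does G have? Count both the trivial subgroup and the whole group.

28

|G| = 30, so by Lagrange every subgroup order divides 30. Divisors: 1, 2, 3, 5, 6, 10, 15, 30.
Subgroups by order — order 1: 1; order 2: 15; order 3: 1; order 5: 1; order 6: 5; order 10: 3; order 15: 1; order 30: 1.
Total: 1 + 15 + 1 + 1 + 5 + 3 + 1 + 1 = 28.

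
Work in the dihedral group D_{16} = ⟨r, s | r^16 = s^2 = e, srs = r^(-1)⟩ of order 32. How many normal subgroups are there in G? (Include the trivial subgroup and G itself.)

8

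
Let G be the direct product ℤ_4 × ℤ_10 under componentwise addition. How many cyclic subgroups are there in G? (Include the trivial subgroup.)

Group the elements of G by the cyclic subgroup they generate; each cyclic subgroup of order d accounts for φ(d) elements.
Cyclic subgroups by order — order 1: 1; order 2: 3; order 4: 2; order 5: 1; order 10: 3; order 20: 2.
Total: 12.

12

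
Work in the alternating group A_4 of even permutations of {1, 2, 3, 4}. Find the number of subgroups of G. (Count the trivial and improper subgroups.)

10

|G| = 12, so by Lagrange every subgroup order divides 12. Divisors: 1, 2, 3, 4, 6, 12.
Subgroups by order — order 1: 1; order 2: 3; order 3: 4; order 4: 1; order 6: 0; order 12: 1.
Total: 1 + 3 + 4 + 1 + 0 + 1 = 10.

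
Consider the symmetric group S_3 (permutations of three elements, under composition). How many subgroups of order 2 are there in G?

3

|G| = 6 and 2 | 6, so subgroups of order 2 are possible by Lagrange.
The subgroups of order 2 are: {e, (1 2)}; {e, (1 3)}; {e, (2 3)}.
So G has 3 subgroups of order 2.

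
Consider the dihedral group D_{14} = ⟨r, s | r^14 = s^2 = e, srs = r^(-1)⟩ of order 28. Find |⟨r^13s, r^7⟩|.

|⟨r^13s⟩| = 2 and |⟨r^7⟩| = 2, so |H| is a multiple of lcm(2, 2) = 2 and divides |G| = 28.
Closing under the operation: H = {e, r^7, r^6s, r^13s}, so |H| = 4.

4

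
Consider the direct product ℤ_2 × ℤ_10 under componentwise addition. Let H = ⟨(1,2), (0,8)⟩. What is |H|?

10

|⟨(1,2)⟩| = 10 and |⟨(0,8)⟩| = 5, so |H| is a multiple of lcm(10, 5) = 10 and divides |G| = 20.
Closing under the operation: H = {(0,0), (0,2), (0,4), (0,6), (0,8), (1,0), (1,2), (1,4), (1,6), (1,8)}, so |H| = 10.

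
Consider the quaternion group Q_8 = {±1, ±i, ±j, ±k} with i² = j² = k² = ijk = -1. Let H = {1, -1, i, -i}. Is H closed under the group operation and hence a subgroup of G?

|H| = 4 divides |G| = 8, consistent with Lagrange.
H contains the identity, every element's inverse is in H, and H is closed under ·: it is a subgroup.
In fact H = ⟨-i⟩.

Yes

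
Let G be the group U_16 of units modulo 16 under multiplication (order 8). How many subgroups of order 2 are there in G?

|G| = 8 and 2 | 8, so subgroups of order 2 are possible by Lagrange.
The subgroups of order 2 are: {1, 15}; {1, 7}; {1, 9}.
So G has 3 subgroups of order 2.

3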